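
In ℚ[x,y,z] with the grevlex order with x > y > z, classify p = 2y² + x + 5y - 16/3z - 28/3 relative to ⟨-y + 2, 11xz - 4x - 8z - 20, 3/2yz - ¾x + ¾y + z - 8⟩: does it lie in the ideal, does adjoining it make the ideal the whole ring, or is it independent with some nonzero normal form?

First compute the reduced Gröbner basis of I by Buchberger's algorithm.
f_1 = -y + 2, LT = y.
f_2 = 11xz - 4x - 8z - 20, LT = xz.
f_3 = 3/2yz - ¾x + ¾y + z - 8, LT = yz.

S(f_1,f_3): lcm = yz. S = ½x - ½y - 8/3z + 16/3.
  leading term x: no divisor's leading term divides it; move ½x to the remainder.
  leading term y: subtract (½)·f_1 from -½y - 8/3z + 16/3 → -8/3z + 13/3
  leading term z: no divisor's leading term divides it; move -8/3z to the remainder.
  leading term 1: no divisor's leading term divides it; move 13/3 to the remainder.
  remainder ½x - 8/3z + 13/3 ≠ 0; add h_4 = ½x - 8/3z + 13/3 to the basis.

S(f_2,h_4): lcm = xz. S = 16/3z² - 4/11x - 310/33z - 20/11.
  leading term z²: no divisor's leading term divides it; move 16/3z² to the remainder.
  leading term x: subtract (-8/11)·h_4 from -4/11x - 310/33z - 20/11 → -34/3z + 4/3
  leading term z: no divisor's leading term divides it; move -34/3z to the remainder.
  leading term 1: no divisor's leading term divides it; move 4/3 to the remainder.
  remainder 16/3z² - 34/3z + 4/3 ≠ 0; add h_5 = 16/3z² - 34/3z + 4/3 to the basis.

The other S-polynomials (S(f_1,f_2), S(f_2,f_3), S(f_1,h_4), S(f_3,h_4), S(f_1,h_5), S(f_2,h_5), S(f_3,h_5), S(h_4,h_5)) all reduce to 0 modulo the current basis, so we have a Gröbner basis.
Inter-reduce: drop elements whose leading term is divisible by another's, tail-reduce, and make monic.
Reduced Gröbner basis: {z² - 17/8z + ¼, x - 16/3z + 26/3, y - 2}.
Label its elements g_1 = z² - 17/8z + ¼, g_2 = x - 16/3z + 26/3, g_3 = y - 2.

Reduce p = 2y² + x + 5y - 16/3z - 28/3 modulo G:
  leading term y²: subtract (2y)·g_3 from 2y² + x + 5y - 16/3z - 28/3 → x + 9y - 16/3z - 28/3
  leading term x: subtract (1)·g_2 from x + 9y - 16/3z - 28/3 → 9y - 18
  leading term y: subtract (9)·g_3 from 9y - 18 → 0
  normal form = 0.
Since the normal form is 0, p ∈ I.

The remainder on division by a Gröbner basis is unique — it is the normal form.

2y² + x + 5y - 16/3z - 28/3 lies in I (it reduces to 0).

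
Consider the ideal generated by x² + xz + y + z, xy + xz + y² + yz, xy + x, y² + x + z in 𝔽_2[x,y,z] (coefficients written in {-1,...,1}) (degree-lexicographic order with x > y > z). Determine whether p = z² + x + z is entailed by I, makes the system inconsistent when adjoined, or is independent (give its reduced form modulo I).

First compute the reduced Gröbner basis of I by Buchberger's algorithm.
f_1 = x² + xz + y + z, LT = x².
f_2 = xy + xz + y² + yz, LT = xy.
f_3 = xy + x, LT = xy.
f_4 = y² + x + z, LT = y².

S(f_1,f_2): lcm = x²y. S = x²z + xy² + y² + yz.
  reduce S modulo (f_1, f_2, f_3, f_4):
  remainder yz² + xz + z² ≠ 0; add h_5 = yz² + xz + z² to the basis.

S(f_1,f_3): lcm = x²y. S = xyz + x² + y² + yz.
  reduce S modulo (f_1, f_2, f_3, f_4, h_5):
  remainder xz² + xz + yz + x + y ≠ 0; add h_6 = xz² + xz + yz + x + y to the basis.

S(f_2,f_3): lcm = xy. S = xz + y² + yz + x.
  reduce S modulo (f_1, f_2, f_3, f_4, h_5, h_6):
  remainder xz + yz + z ≠ 0; add h_7 = xz + yz + z to the basis.

S(f_2,f_4): lcm = xy². S = xyz + y³ + y²z + x² + xz.
  reduce S modulo (f_1, f_2, f_3, f_4, h_5, h_6, h_7):
  remainder z² + z ≠ 0; add h_8 = z² + z to the basis.

S(f_3,f_4): lcm = xy². S = x² + xy + xz.
  reduce S modulo (f_1, f_2, f_3, f_4, h_5, h_6, h_7, h_8):
  remainder x + y + z ≠ 0; add h_9 = x + y + z to the basis.

S(f_3,h_5): lcm = xyz². S = x²z.
  reduce S modulo (f_1, f_2, f_3, f_4, h_5, h_6, h_7, h_8, h_9):
  remainder yz + z ≠ 0; add h_10 = yz + z to the basis.

The other S-polynomials (S(f_1,f_4), S(f_1,h_5), S(f_2,h_5), S(f_4,h_5), S(f_1,h_6), S(f_2,h_6), S(f_3,h_6), S(f_4,h_6), S(h_5,h_6), S(f_1,h_7), S(f_2,h_7), S(f_3,h_7), S(f_4,h_7), S(h_5,h_7), S(h_6,h_7), S(f_1,h_8), S(f_2,h_8), S(f_3,h_8), S(f_4,h_8), S(h_5,h_8), S(h_6,h_8), S(h_7,h_8), S(f_1,h_9), S(f_2,h_9), S(f_3,h_9), S(f_4,h_9), S(h_5,h_9), S(h_6,h_9), S(h_7,h_9), S(h_8,h_9), S(f_1,h_10), S(f_2,h_10), S(f_3,h_10), S(f_4,h_10), S(h_5,h_10), S(h_6,h_10), S(h_7,h_10), S(h_8,h_10), S(h_9,h_10)) all reduce to 0 modulo the current basis, so we have a Gröbner basis.
Inter-reduce: drop elements whose leading term is divisible by another's, tail-reduce, and make monic.
Reduced Gröbner basis: {y² + y, yz + z, z² + z, x + y + z}.
Label its elements g_1 = y² + y, g_2 = yz + z, g_3 = z² + z, g_4 = x + y + z.

Reduce p = z² + x + z modulo G:
  leading term z²: subtract (1)·g_3 from z² + x + z → x
  leading term x: subtract (1)·g_4 from x → y + z
  leading term y: no divisor's leading term divides it; move y to the remainder.
  leading term z: no divisor's leading term divides it; move z to the remainder.
  normal form = y + z.
The normal form is nonzero, so p ∉ I. Since p minus its normal form lies in I, I + (p) = I + (r) where r = y + z; decide whether this ideal is the whole ring.
Run Buchberger on G together with r (pairs among the g_i already reduce to 0 since G is a Gröbner basis):
g_1 = y² + y, LT = y².
g_2 = yz + z, LT = yz.
g_3 = z² + z, LT = z².
g_4 = x + y + z, LT = x.
r = y + z, LT = y.

The S-polynomials (S(g_1,g_2), S(g_1,g_3), S(g_1,g_4), S(g_1,r), S(g_2,g_3), S(g_2,g_4), S(g_2,r), S(g_3,g_4), S(g_3,r), S(g_4,r)) all reduce to 0 modulo the current basis, so we have a Gröbner basis.
Inter-reduce: drop elements whose leading term is divisible by another's, tail-reduce, and make monic.
Reduced Gröbner basis: {z² + z, x, y + z}.
The reduced Gröbner basis of I + (p) is {z² + z, x, y + z} ≠ {1}, a proper ideal, so the enlarged system stays consistent: p is independent of I, with normal form y + z.

Ideal membership is decidable via reduction modulo a Gröbner basis.

z² + x + z is independent of I; its normal form modulo I is y + z.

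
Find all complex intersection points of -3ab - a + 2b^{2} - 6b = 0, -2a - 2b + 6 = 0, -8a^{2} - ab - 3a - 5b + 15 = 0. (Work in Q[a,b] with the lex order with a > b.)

{(0, 3)}

Compute a lex Gröbner basis by Buchberger's algorithm.
f_1 = -3ab - a + 2b^{2} - 6b, LT = ab.
f_2 = -2a - 2b + 6, LT = a.
f_3 = -8a^{2} - ab - 3a - 5b + 15, LT = a^{2}.

S(f_1,f_2): lcm = ab. S = \tfrac{1}{3}a - \tfrac{5}{3}b^{2} + 5b.
  leading term a: subtract (-\tfrac{1}{6})·f_2 from \tfrac{1}{3}a - \tfrac{5}{3}b^{2} + 5b → -\tfrac{5}{3}b^{2} + \tfrac{14}{3}b + 1
  leading term b^{2}: no divisor's leading term divides it; move -\tfrac{5}{3}b^{2} to the remainder.
  leading term b: no divisor's leading term divides it; move \tfrac{14}{3}b to the remainder.
  leading term 1: no divisor's leading term divides it; move 1 to the remainder.
  remainder -\tfrac{5}{3}b^{2} + \tfrac{14}{3}b + 1 ≠ 0; add h_4 = -\tfrac{5}{3}b^{2} + \tfrac{14}{3}b + 1 to the basis.

S(f_1,f_3): lcm = a^{2}b. S = \tfrac{1}{3}a^{2} - \tfrac{19}{24}ab^{2} + \tfrac{13}{8}ab - \tfrac{5}{8}b^{2} + \tfrac{15}{8}b.
  leading term a^{2}: subtract (-\tfrac{1}{6}a)·f_2 from \tfrac{1}{3}a^{2} - \tfrac{19}{24}ab^{2} + \tfrac{13}{8}ab - \tfrac{5}{8}b^{2} + \tfrac{15}{8}b → -\tfrac{19}{24}ab^{2} + \tfrac{31}{24}ab + a - \tfrac{5}{8}b^{2} + \tfrac{15}{8}b
  leading term ab^{2}: subtract (\tfrac{19}{72}b)·f_1 from -\tfrac{19}{24}ab^{2} + \tfrac{31}{24}ab + a - \tfrac{5}{8}b^{2} + \tfrac{15}{8}b → \tfrac{14}{9}ab + a - \tfrac{19}{36}b^{3} + \tfrac{23}{24}b^{2} + \tfrac{15}{8}b
  leading term ab: subtract (-\tfrac{14}{27})·f_1 from \tfrac{14}{9}ab + a - \tfrac{19}{36}b^{3} + \tfrac{23}{24}b^{2} + \tfrac{15}{8}b → \tfrac{13}{27}a - \tfrac{19}{36}b^{3} + \tfrac{431}{216}b^{2} - \tfrac{89}{72}b
  leading term a: subtract (-\tfrac{13}{54})·f_2 from \tfrac{13}{27}a - \tfrac{19}{36}b^{3} + \tfrac{431}{216}b^{2} - \tfrac{89}{72}b → -\tfrac{19}{36}b^{3} + \tfrac{431}{216}b^{2} - \tfrac{371}{216}b + \tfrac{13}{9}
  leading term b^{3}: subtract (\tfrac{19}{60}b)·h_4 from -\tfrac{19}{36}b^{3} + \tfrac{431}{216}b^{2} - \tfrac{371}{216}b + \tfrac{13}{9} → \tfrac{559}{1080}b^{2} - \tfrac{2197}{1080}b + \tfrac{13}{9}
  leading term b^{2}: subtract (-\tfrac{559}{1800})·h_4 from \tfrac{559}{1080}b^{2} - \tfrac{2197}{1080}b + \tfrac{13}{9} → -\tfrac{117}{200}b + \tfrac{351}{200}
  leading term b: no divisor's leading term divides it; move -\tfrac{117}{200}b to the remainder.
  leading term 1: no divisor's leading term divides it; move \tfrac{351}{200} to the remainder.
  remainder -\tfrac{117}{200}b + \tfrac{351}{200} ≠ 0; add h_5 = -\tfrac{117}{200}b + \tfrac{351}{200} to the basis.

S(f_2,f_3): lcm = a^{2}. S = \tfrac{7}{8}ab - \tfrac{27}{8}a - \tfrac{5}{8}b + \tfrac{15}{8}.
  leading term ab: subtract (-\tfrac{7}{24})·f_1 from \tfrac{7}{8}ab - \tfrac{27}{8}a - \tfrac{5}{8}b + \tfrac{15}{8} → -\tfrac{11}{3}a + \tfrac{7}{12}b^{2} - \tfrac{19}{8}b + \tfrac{15}{8}
  leading term a: subtract (\tfrac{11}{6})·f_2 from -\tfrac{11}{3}a + \tfrac{7}{12}b^{2} - \tfrac{19}{8}b + \tfrac{15}{8} → \tfrac{7}{12}b^{2} + \tfrac{31}{24}b - \tfrac{73}{8}
  leading term b^{2}: subtract (-\tfrac{7}{20})·h_4 from \tfrac{7}{12}b^{2} + \tfrac{31}{24}b - \tfrac{73}{8} → \tfrac{117}{40}b - \tfrac{351}{40}
  leading term b: subtract (-5)·h_5 from \tfrac{117}{40}b - \tfrac{351}{40} → 0
  remainder 0.

S(f_1,h_4): lcm = ab^{2}. S = \tfrac{47}{15}ab + \tfrac{3}{5}a - \tfrac{2}{3}b^{3} + 2b^{2}.
  leading term ab: subtract (-\tfrac{47}{45})·f_1 from \tfrac{47}{15}ab + \tfrac{3}{5}a - \tfrac{2}{3}b^{3} + 2b^{2} → -\tfrac{4}{9}a - \tfrac{2}{3}b^{3} + \tfrac{184}{45}b^{2} - \tfrac{94}{15}b
  leading term a: subtract (\tfrac{2}{9})·f_2 from -\tfrac{4}{9}a - \tfrac{2}{3}b^{3} + \tfrac{184}{45}b^{2} - \tfrac{94}{15}b → -\tfrac{2}{3}b^{3} + \tfrac{184}{45}b^{2} - \tfrac{262}{45}b - \tfrac{4}{3}
  leading term b^{3}: subtract (\tfrac{2}{5}b)·h_4 from -\tfrac{2}{3}b^{3} + \tfrac{184}{45}b^{2} - \tfrac{262}{45}b - \tfrac{4}{3} → \tfrac{20}{9}b^{2} - \tfrac{56}{9}b - \tfrac{4}{3}
  leading term b^{2}: subtract (-\tfrac{4}{3})·h_4 from \tfrac{20}{9}b^{2} - \tfrac{56}{9}b - \tfrac{4}{3} → 0
  remainder 0.

S(f_2,h_4): leading monomials are coprime, so the S-polynomial reduces to 0 (Buchberger's first criterion).
S(f_3,h_4): leading monomials are coprime, so the S-polynomial reduces to 0 (Buchberger's first criterion).
S(f_1,h_5): lcm = ab. S = \tfrac{10}{3}a - \tfrac{2}{3}b^{2} + 2b.
  leading term a: subtract (-\tfrac{5}{3})·f_2 from \tfrac{10}{3}a - \tfrac{2}{3}b^{2} + 2b → -\tfrac{2}{3}b^{2} - \tfrac{4}{3}b + 10
  leading term b^{2}: subtract (\tfrac{2}{5})·h_4 from -\tfrac{2}{3}b^{2} - \tfrac{4}{3}b + 10 → -\tfrac{16}{5}b + \tfrac{48}{5}
  leading term b: subtract (\tfrac{640}{117})·h_5 from -\tfrac{16}{5}b + \tfrac{48}{5} → 0
  remainder 0.

S(f_2,h_5): leading monomials are coprime, so the S-polynomial reduces to 0 (Buchberger's first criterion).
S(f_3,h_5): leading monomials are coprime, so the S-polynomial reduces to 0 (Buchberger's first criterion).
S(h_4,h_5): lcm = b^{2}. S = \tfrac{1}{5}b - \tfrac{3}{5}.
  leading term b: subtract (-\tfrac{40}{117})·h_5 from \tfrac{1}{5}b - \tfrac{3}{5} → 0
  remainder 0.

Every S-polynomial of the final basis reduces to 0, so we have a Gröbner basis.
Inter-reduce: drop elements whose leading term is divisible by another's, tail-reduce, and make monic.
Reduced Gröbner basis: {a, b - 3}.

A lex Gröbner basis eliminates variables successively. Here b - 3 depends only on b, with roots {3}; lifting each root through the earlier basis elements recovers the full solutions.
  b = 3: the earlier basis element becomes a = 0, giving a = 0 — point (0, 3).
Check: every point annihilates each of the original generators.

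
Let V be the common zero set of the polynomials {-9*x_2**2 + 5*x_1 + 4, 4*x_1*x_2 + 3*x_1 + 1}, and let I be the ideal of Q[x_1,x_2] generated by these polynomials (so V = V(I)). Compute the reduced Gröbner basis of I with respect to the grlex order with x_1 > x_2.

G = {x_1**2 - 17/80*x_1 + 9/20*x_2 - 27/80, x_1*x_2 + 3/4*x_1 + 1/4, x_2**2 - 5/9*x_1 - 4/9}

This is the nonlinear analogue of row-reducing a linear system.

f_1 = -9*x_2**2 + 5*x_1 + 4, LT = x_2**2.
f_2 = 4*x_1*x_2 + 3*x_1 + 1, LT = x_1*x_2.

S(f_1,f_2): lcm = x_1*x_2**2. S = -5/9*x_1**2 - 3/4*x_1*x_2 - 4/9*x_1 - 1/4*x_2.
  reduce S modulo (f_1, f_2):
  remainder -5/9*x_1**2 + 17/144*x_1 - 1/4*x_2 + 3/16 ≠ 0; add g_3 = -5/9*x_1**2 + 17/144*x_1 - 1/4*x_2 + 3/16 to the basis.

The other S-polynomials (S(f_1,g_3), S(f_2,g_3)) all reduce to 0 modulo the current basis, so we have a Gröbner basis.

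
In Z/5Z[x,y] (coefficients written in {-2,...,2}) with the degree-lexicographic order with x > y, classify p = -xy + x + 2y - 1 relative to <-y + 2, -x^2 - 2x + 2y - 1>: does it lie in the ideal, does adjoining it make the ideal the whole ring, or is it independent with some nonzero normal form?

Adjoining -xy + x + 2y - 1 makes the ideal the whole ring: the system is inconsistent.

First compute the reduced Gröbner basis of I by Buchberger's algorithm.
f_1 = -y + 2, LT = y.
f_2 = -x^2 - 2x + 2y - 1, LT = x^2.

The S-polynomials (S(f_1,f_2)) all reduce to 0 modulo the current basis, so we have a Gröbner basis.
Inter-reduce: drop elements whose leading term is divisible by another's, tail-reduce, and make monic.
Reduced Gröbner basis: {x^2 + 2x + 2, y - 2}.
Label its elements g_1 = x^2 + 2x + 2, g_2 = y - 2.

Reduce p = -xy + x + 2y - 1 modulo G:
  leading term xy: subtract (-x)·g_2 from -xy + x + 2y - 1 → -x + 2y - 1
  leading term x: no divisor's leading term divides it; move -x to the remainder.
  leading term y: subtract (2)·g_2 from 2y - 1 → -2
  leading term 1: no divisor's leading term divides it; move -2 to the remainder.
  normal form = -x - 2.
The normal form is nonzero, so p ∉ I. Since p minus its normal form lies in I, I + (p) = I + (r) where r = -x - 2; decide whether this ideal is the whole ring.
Run Buchberger on G together with r (pairs among the g_i already reduce to 0 since G is a Gröbner basis):
g_1 = x^2 + 2x + 2, LT = x^2.
g_2 = y - 2, LT = y.
r = -x - 2, LT = x.

S(g_1,r): lcm = x^2. S = 2.
  leading term 1: no divisor's leading term divides it; move 2 to the remainder.
  remainder 2 ≠ 0; add m_4 = 2 to the basis.

The other S-polynomials (S(g_1,g_2), S(g_2,r), S(g_1,m_4), S(g_2,m_4), S(r,m_4)) all reduce to 0 modulo the current basis, so we have a Gröbner basis.
Inter-reduce: drop elements whose leading term is divisible by another's, tail-reduce, and make monic.
Reduced Gröbner basis: {1}.
The reduced Gröbner basis of I + (p) is {1}: the ideal is the whole ring, so the enlarged system has no common solution — adjoining p is inconsistent.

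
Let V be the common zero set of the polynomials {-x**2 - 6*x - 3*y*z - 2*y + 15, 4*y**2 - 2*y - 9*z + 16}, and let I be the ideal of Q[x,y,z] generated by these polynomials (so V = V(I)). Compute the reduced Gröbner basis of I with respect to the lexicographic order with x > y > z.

f_1 = -x**2 - 6*x - 3*y*z - 2*y + 15, LT = x**2.
f_2 = 4*y**2 - 2*y - 9*z + 16, LT = y**2.

The S-polynomials (S(f_1,f_2)) all reduce to 0 modulo the current basis, so we have a Gröbner basis.

G = {x**2 + 6*x + 3*y*z + 2*y - 15, y**2 - 1/2*y - 9/4*z + 4}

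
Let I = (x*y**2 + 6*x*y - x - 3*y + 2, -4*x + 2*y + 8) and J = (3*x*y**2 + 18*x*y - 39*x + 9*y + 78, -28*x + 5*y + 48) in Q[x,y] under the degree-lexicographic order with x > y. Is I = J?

Equality of ideals is decidable: compute both reduced Gröbner bases (unique for the ordering) and check whether they agree.
Buchberger on the first generating set:
f_1 = x*y**2 + 6*x*y - x - 3*y + 2, LT = x*y**2.
f_2 = -4*x + 2*y + 8, LT = x.

S(f_1,f_2): lcm = x*y**2. S = 1/2*y**3 + 6*x*y + 2*y**2 - x - 3*y + 2.
  reduce S modulo (f_1, f_2):
  remainder 1/2*y**3 + 5*y**2 + 17/2*y ≠ 0; add g_3 = 1/2*y**3 + 5*y**2 + 17/2*y to the basis.

The other S-polynomials (S(f_1,g_3), S(f_2,g_3)) all reduce to 0 modulo the current basis, so we have a Gröbner basis.
Inter-reduce: drop elements whose leading term is divisible by another's, tail-reduce, and make monic.
Reduced Gröbner basis: {y**3 + 10*y**2 + 17*y, x - 1/2*y - 2}.

Buchberger on the second generating set:
h_1 = 3*x*y**2 + 18*x*y - 39*x + 9*y + 78, LT = x*y**2.
h_2 = -28*x + 5*y + 48, LT = x.

S(h_1,h_2): lcm = x*y**2. S = 5/28*y**3 + 6*x*y + 12/7*y**2 - 13*x + 3*y + 26.
  reduce S modulo (h_1, h_2):
  remainder 5/28*y**3 + 39/14*y**2 + 307/28*y + 26/7 ≠ 0; add k_3 = 5/28*y**3 + 39/14*y**2 + 307/28*y + 26/7 to the basis.

The other S-polynomials (S(h_1,k_3), S(h_2,k_3)) all reduce to 0 modulo the current basis, so we have a Gröbner basis.
Inter-reduce: drop elements whose leading term is divisible by another's, tail-reduce, and make monic.
Reduced Gröbner basis: {y**3 + 78/5*y**2 + 307/5*y + 104/5, x - 5/28*y - 12/7}.

These differ, so the ideals are not equal.

No, the ideals differ.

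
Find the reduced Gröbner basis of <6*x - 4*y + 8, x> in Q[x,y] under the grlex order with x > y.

f_1 = 6*x - 4*y + 8, LT = x.
f_2 = x, LT = x.

S(f_1,f_2): lcm = x. S = -2/3*y + 4/3.
  leading term y: no divisor's leading term divides it; move -2/3*y to the remainder.
  leading term 1: no divisor's leading term divides it; move 4/3 to the remainder.
  remainder -2/3*y + 4/3 ≠ 0; add g_3 = -2/3*y + 4/3 to the basis.

The other S-polynomials (S(f_1,g_3), S(f_2,g_3)) all reduce to 0 modulo the current basis, so we have a Gröbner basis.
Inter-reduce: drop elements whose leading term is divisible by another's, tail-reduce, and make monic.

G = {x, y - 2}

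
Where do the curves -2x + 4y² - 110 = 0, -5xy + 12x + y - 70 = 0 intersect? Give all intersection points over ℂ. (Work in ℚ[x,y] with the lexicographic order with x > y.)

Compute a lex Gröbner basis by Buchberger's algorithm.
f_1 = -2x + 4y² - 110, LT = x.
f_2 = -5xy + 12x + y - 70, LT = xy.

S(f_1,f_2): lcm = xy. S = 12/5x - 2y³ + 276/5y - 14.
  leading term x: subtract (-6/5)·f_1 from 12/5x - 2y³ + 276/5y - 14 → -2y³ + 24/5y² + 276/5y - 146
  leading term y³: no divisor's leading term divides it; move -2y³ to the remainder.
  leading term y²: no divisor's leading term divides it; move 24/5y² to the remainder.
  leading term y: no divisor's leading term divides it; move 276/5y to the remainder.
  leading term 1: no divisor's leading term divides it; move -146 to the remainder.
  remainder -2y³ + 24/5y² + 276/5y - 146 ≠ 0; add h_3 = -2y³ + 24/5y² + 276/5y - 146 to the basis.

The other S-polynomials (S(f_1,h_3), S(f_2,h_3)) all reduce to 0 modulo the current basis, so we have a Gröbner basis.
Inter-reduce: drop elements whose leading term is divisible by another's, tail-reduce, and make monic.
Reduced Gröbner basis: {x - 2y² + 55, y³ - 12/5y² - 138/5y + 73}.

Since the basis is lex-ordered, y³ - 12/5y² - 138/5y + 73 is univariate in y. Its roots are {5, -13/10 + 3*sqrt(181)/10, -3*sqrt(181)/10 - 13/10}. Back-substituting each root into the other basis elements fixes the other coordinates.
  y = 5: the earlier basis element becomes x + 5 = 0, giving x = -5 — point (-5, 5).
  y = -13/10 + 3*sqrt(181)/10: the earlier basis element becomes x + 476/25 + 39*sqrt(181)/25 = 0, giving x = -39*sqrt(181)/25 - 476/25 — point (-39*sqrt(181)/25 - 476/25, -13/10 + 3*sqrt(181)/10).
  y = -3*sqrt(181)/10 - 13/10: the earlier basis element becomes x - 39*sqrt(181)/25 + 476/25 = 0, giving x = -476/25 + 39*sqrt(181)/25 — point (-476/25 + 39*sqrt(181)/25, -3*sqrt(181)/10 - 13/10).
Substituting each solution back into the original system confirms all equations vanish.

{(-5, 5), (-39*sqrt(181)/25 - 476/25, -13/10 + 3*sqrt(181)/10), (-476/25 + 39*sqrt(181)/25, -3*sqrt(181)/10 - 13/10)}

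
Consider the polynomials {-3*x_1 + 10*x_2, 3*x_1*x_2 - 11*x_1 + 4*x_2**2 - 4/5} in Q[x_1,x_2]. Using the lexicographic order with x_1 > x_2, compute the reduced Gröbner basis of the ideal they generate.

f_1 = -3*x_1 + 10*x_2, LT = x_1.
f_2 = 3*x_1*x_2 - 11*x_1 + 4*x_2**2 - 4/5, LT = x_1*x_2.

S(f_1,f_2): lcm = x_1*x_2. S = 11/3*x_1 - 14/3*x_2**2 + 4/15.
  leading term x_1: subtract (-11/9)·f_1 from 11/3*x_1 - 14/3*x_2**2 + 4/15 → -14/3*x_2**2 + 110/9*x_2 + 4/15
  leading term x_2**2: no divisor's leading term divides it; move -14/3*x_2**2 to the remainder.
  leading term x_2: no divisor's leading term divides it; move 110/9*x_2 to the remainder.
  leading term 1: no divisor's leading term divides it; move 4/15 to the remainder.
  remainder -14/3*x_2**2 + 110/9*x_2 + 4/15 ≠ 0; add g_3 = -14/3*x_2**2 + 110/9*x_2 + 4/15 to the basis.

The other S-polynomials (S(f_1,g_3), S(f_2,g_3)) all reduce to 0 modulo the current basis, so we have a Gröbner basis.
Inter-reduce: drop elements whose leading term is divisible by another's, tail-reduce, and make monic.

G = {x_1 - 10/3*x_2, x_2**2 - 55/21*x_2 - 2/35}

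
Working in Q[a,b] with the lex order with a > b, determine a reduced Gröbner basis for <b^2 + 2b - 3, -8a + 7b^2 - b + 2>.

G = {a + 15/8b - 23/8, b^2 + 2b - 3}

f_1 = b^2 + 2b - 3, LT = b^2.
f_2 = -8a + 7b^2 - b + 2, LT = a.

S(f_1,f_2): leading monomials are coprime, so the S-polynomial reduces to 0 (Buchberger's first criterion).
Every S-polynomial of the final basis reduces to 0, so we have a Gröbner basis.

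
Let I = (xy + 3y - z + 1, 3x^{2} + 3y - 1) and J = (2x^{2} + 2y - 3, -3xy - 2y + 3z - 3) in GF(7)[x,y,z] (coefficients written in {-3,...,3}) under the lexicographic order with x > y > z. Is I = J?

Yes, the ideals are equal.

Two ideals are equal iff their reduced Gröbner bases coincide (the reduced basis is unique for a fixed ordering).
Buchberger on the first generating set:
f_1 = xy + 3y - z + 1, LT = xy.
f_2 = 3x^{2} + 3y - 1, LT = x^{2}.

S(f_1,f_2): lcm = x^{2}y. S = 3xy - xz + x - y^{2} - 2y.
  reduce S modulo (f_1, f_2):
  remainder -xz + x - y^{2} + 3y + 3z - 3 ≠ 0; add g_3 = -xz + x - y^{2} + 3y + 3z - 3 to the basis.

S(f_1,g_3): lcm = xyz. S = xy - y^{3} + 3y^{2} - yz - 3y - z^{2} + z.
  reduce S modulo (f_1, f_2, g_3):
  remainder -y^{3} + 3y^{2} - yz + y - z^{2} + 2z - 1 ≠ 0; add g_4 = -y^{3} + 3y^{2} - yz + y - z^{2} + 2z - 1 to the basis.

The other S-polynomials (S(f_2,g_3), S(f_1,g_4), S(f_2,g_4), S(g_3,g_4)) all reduce to 0 modulo the current basis, so we have a Gröbner basis.
Inter-reduce: drop elements whose leading term is divisible by another's, tail-reduce, and make monic.
Reduced Gröbner basis: {x^{2} + y + 2, xy + 3y - z + 1, xz - x + y^{2} - 3y - 3z + 3, y^{3} - 3y^{2} + yz - y + z^{2} - 2z + 1}.

Buchberger on the second generating set:
h_1 = 2x^{2} + 2y - 3, LT = x^{2}.
h_2 = -3xy - 2y + 3z - 3, LT = xy.

S(h_1,h_2): lcm = x^{2}y. S = -3xy + xz - x + y^{2} + 2y.
  reduce S modulo (h_1, h_2):
  remainder xz - x + y^{2} - 3y - 3z + 3 ≠ 0; add k_3 = xz - x + y^{2} - 3y - 3z + 3 to the basis.

S(h_2,k_3): lcm = xyz. S = xy - y^{3} + 3y^{2} - yz - 3y - z^{2} + z.
  reduce S modulo (h_1, h_2, k_3):
  remainder -y^{3} + 3y^{2} - yz + y - z^{2} + 2z - 1 ≠ 0; add k_4 = -y^{3} + 3y^{2} - yz + y - z^{2} + 2z - 1 to the basis.

The other S-polynomials (S(h_1,k_3), S(h_1,k_4), S(h_2,k_4), S(k_3,k_4)) all reduce to 0 modulo the current basis, so we have a Gröbner basis.
Inter-reduce: drop elements whose leading term is divisible by another's, tail-reduce, and make monic.
Reduced Gröbner basis: {x^{2} + y + 2, xy + 3y - z + 1, xz - x + y^{2} - 3y - 3z + 3, y^{3} - 3y^{2} + yz - y + z^{2} - 2z + 1}.

These coincide, so the ideals are equal.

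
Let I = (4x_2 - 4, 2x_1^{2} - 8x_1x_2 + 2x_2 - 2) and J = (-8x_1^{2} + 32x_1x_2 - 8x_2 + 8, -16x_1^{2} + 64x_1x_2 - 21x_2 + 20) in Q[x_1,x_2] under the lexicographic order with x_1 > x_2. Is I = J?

For a fixed monomial order, each ideal has a unique reduced Gröbner basis; comparing bases decides equality.
Buchberger on the first generating set:
f_1 = 4x_2 - 4, LT = x_2.
f_2 = 2x_1^{2} - 8x_1x_2 + 2x_2 - 2, LT = x_1^{2}.

The S-polynomials (S(f_1,f_2)) all reduce to 0 modulo the current basis, so we have a Gröbner basis.
Inter-reduce: drop elements whose leading term is divisible by another's, tail-reduce, and make monic.
Reduced Gröbner basis: {x_1^{2} - 4x_1, x_2 - 1}.

Buchberger on the second generating set:
h_1 = -8x_1^{2} + 32x_1x_2 - 8x_2 + 8, LT = x_1^{2}.
h_2 = -16x_1^{2} + 64x_1x_2 - 21x_2 + 20, LT = x_1^{2}.

S(h_1,h_2): lcm = x_1^{2}. S = -\tfrac{5}{16}x_2 + \tfrac{1}{4}.
  leading term x_2: no divisor's leading term divides it; move -\tfrac{5}{16}x_2 to the remainder.
  leading term 1: no divisor's leading term divides it; move \tfrac{1}{4} to the remainder.
  remainder -\tfrac{5}{16}x_2 + \tfrac{1}{4} ≠ 0; add k_3 = -\tfrac{5}{16}x_2 + \tfrac{1}{4} to the basis.

The other S-polynomials (S(h_1,k_3), S(h_2,k_3)) all reduce to 0 modulo the current basis, so we have a Gröbner basis.
Inter-reduce: drop elements whose leading term is divisible by another's, tail-reduce, and make monic.
Reduced Gröbner basis: {x_1^{2} - \tfrac{16}{5}x_1 - \tfrac{1}{5}, x_2 - \tfrac{4}{5}}.

These differ, so the ideals are not equal.

No, the ideals differ.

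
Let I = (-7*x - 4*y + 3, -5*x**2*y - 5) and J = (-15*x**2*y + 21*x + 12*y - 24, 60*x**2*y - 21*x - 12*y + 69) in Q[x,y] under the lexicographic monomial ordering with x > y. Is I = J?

Equality of ideals is decidable: compute both reduced Gröbner bases (unique for the ordering) and check whether they agree.
Buchberger on the first generating set:
f_1 = -7*x - 4*y + 3, LT = x.
f_2 = -5*x**2*y - 5, LT = x**2*y.

S(f_1,f_2): lcm = x**2*y. S = 4/7*x*y**2 - 3/7*x*y - 1.
  reduce S modulo (f_1, f_2):
  remainder -16/49*y**3 + 24/49*y**2 - 9/49*y - 1 ≠ 0; add g_3 = -16/49*y**3 + 24/49*y**2 - 9/49*y - 1 to the basis.

The other S-polynomials (S(f_1,g_3), S(f_2,g_3)) all reduce to 0 modulo the current basis, so we have a Gröbner basis.
Inter-reduce: drop elements whose leading term is divisible by another's, tail-reduce, and make monic.
Reduced Gröbner basis: {x + 4/7*y - 3/7, y**3 - 3/2*y**2 + 9/16*y + 49/16}.

Buchberger on the second generating set:
h_1 = -15*x**2*y + 21*x + 12*y - 24, LT = x**2*y.
h_2 = 60*x**2*y - 21*x - 12*y + 69, LT = x**2*y.

S(h_1,h_2): lcm = x**2*y. S = -21/20*x - 3/5*y + 9/20.
  reduce S modulo (h_1, h_2):
  remainder -21/20*x - 3/5*y + 9/20 ≠ 0; add k_3 = -21/20*x - 3/5*y + 9/20 to the basis.

S(h_1,k_3): lcm = x**2*y. S = -4/7*x*y**2 + 3/7*x*y - 7/5*x - 4/5*y + 8/5.
  reduce S modulo (h_1, h_2, k_3):
  remainder 16/49*y**3 - 24/49*y**2 + 9/49*y + 1 ≠ 0; add k_4 = 16/49*y**3 - 24/49*y**2 + 9/49*y + 1 to the basis.

The other S-polynomials (S(h_2,k_3), S(h_1,k_4), S(h_2,k_4), S(k_3,k_4)) all reduce to 0 modulo the current basis, so we have a Gröbner basis.
Inter-reduce: drop elements whose leading term is divisible by another's, tail-reduce, and make monic.
Reduced Gröbner basis: {x + 4/7*y - 3/7, y**3 - 3/2*y**2 + 9/16*y + 49/16}.

These coincide, so the ideals are equal.

Yes, the ideals are equal.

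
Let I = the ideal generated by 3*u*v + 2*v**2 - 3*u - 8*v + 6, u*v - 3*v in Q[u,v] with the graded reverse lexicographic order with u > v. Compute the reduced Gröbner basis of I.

Buchberger's algorithm terminates because the ascending chain of leading-term ideals stabilizes.

f_1 = 3*u*v + 2*v**2 - 3*u - 8*v + 6, LT = u*v.
f_2 = u*v - 3*v, LT = u*v.

S(f_1,f_2): lcm = u*v. S = 2/3*v**2 - u + 1/3*v + 2.
  leading term v**2: no divisor's leading term divides it; move 2/3*v**2 to the remainder.
  leading term u: no divisor's leading term divides it; move -u to the remainder.
  leading term v: no divisor's leading term divides it; move 1/3*v to the remainder.
  leading term 1: no divisor's leading term divides it; move 2 to the remainder.
  remainder 2/3*v**2 - u + 1/3*v + 2 ≠ 0; add g_3 = 2/3*v**2 - u + 1/3*v + 2 to the basis.

S(f_1,g_3): lcm = u*v**2. S = 2/3*v**3 + 3/2*u**2 - 3/2*u*v - 8/3*v**2 - 3*u + 2*v.
  leading term v**3: subtract (v)·g_3 from 2/3*v**3 + 3/2*u**2 - 3/2*u*v - 8/3*v**2 - 3*u + 2*v → 3/2*u**2 - 1/2*u*v - 3*v**2 - 3*u
  leading term u**2: no divisor's leading term divides it; move 3/2*u**2 to the remainder.
  leading term u*v: subtract (-1/6)·f_1 from -1/2*u*v - 3*v**2 - 3*u → -8/3*v**2 - 7/2*u - 4/3*v + 1
  leading term v**2: subtract (-4)·g_3 from -8/3*v**2 - 7/2*u - 4/3*v + 1 → -15/2*u + 9
  leading term u: no divisor's leading term divides it; move -15/2*u to the remainder.
  leading term 1: no divisor's leading term divides it; move 9 to the remainder.
  remainder 3/2*u**2 - 15/2*u + 9 ≠ 0; add g_4 = 3/2*u**2 - 15/2*u + 9 to the basis.

The other S-polynomials (S(f_2,g_3), S(f_1,g_4), S(f_2,g_4), S(g_3,g_4)) all reduce to 0 modulo the current basis, so we have a Gröbner basis.
Inter-reduce: drop elements whose leading term is divisible by another's, tail-reduce, and make monic.

G = {u**2 - 5*u + 6, u*v - 3*v, v**2 - 3/2*u + 1/2*v + 3}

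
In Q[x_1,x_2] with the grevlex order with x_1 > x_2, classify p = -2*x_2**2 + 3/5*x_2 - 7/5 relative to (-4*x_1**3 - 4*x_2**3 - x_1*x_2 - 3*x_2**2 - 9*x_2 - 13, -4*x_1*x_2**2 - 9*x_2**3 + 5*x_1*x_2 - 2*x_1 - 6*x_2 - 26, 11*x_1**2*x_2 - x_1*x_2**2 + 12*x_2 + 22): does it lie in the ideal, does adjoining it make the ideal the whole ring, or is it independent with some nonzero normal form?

Adjoining -2*x_2**2 + 3/5*x_2 - 7/5 makes the ideal the whole ring: the system is inconsistent.

First compute the reduced Gröbner basis of I by Buchberger's algorithm.
f_1 = -4*x_1**3 - 4*x_2**3 - x_1*x_2 - 3*x_2**2 - 9*x_2 - 13, LT = x_1**3.
f_2 = -4*x_1*x_2**2 - 9*x_2**3 + 5*x_1*x_2 - 2*x_1 - 6*x_2 - 26, LT = x_1*x_2**2.
f_3 = 11*x_1**2*x_2 - x_1*x_2**2 + 12*x_2 + 22, LT = x_1**2*x_2.

S(f_1,f_2): lcm = x_1**3*x_2**2. S = -9/4*x_1**2*x_2**3 + x_2**5 + 5/4*x_1**3*x_2 + 1/4*x_1*x_2**3 + 3/4*x_2**4 - 1/2*x_1**3 - 3/2*x_1**2*x_2 + 9/4*x_2**3 - 13/2*x_1**2 + 13/4*x_2**2.
  reduce S modulo (f_1, f_2, f_3):
  remainder -665/64*x_2**5 - 3781/128*x_2**4 - 239245/5632*x_2**3 - 163/32*x_1**2 + 185313/5632*x_1*x_2 - 3293/64*x_2**2 + 28515/2816*x_1 - 301451/2816*x_2 - 272057/2816 ≠ 0; add h_4 = -665/64*x_2**5 - 3781/128*x_2**4 - 239245/5632*x_2**3 - 163/32*x_1**2 + 185313/5632*x_1*x_2 - 3293/64*x_2**2 + 28515/2816*x_1 - 301451/2816*x_2 - 272057/2816 to the basis.

S(f_1,f_3): lcm = x_1**3*x_2. S = 1/11*x_1**2*x_2**2 + x_2**4 + 1/4*x_1*x_2**2 + 3/4*x_2**3 - 12/11*x_1*x_2 + 9/4*x_2**2 - 2*x_1 + 13/4*x_2.
  reduce S modulo (f_1, f_2, f_3, h_4):
  remainder 257/176*x_2**4 + 5727/7744*x_2**3 - 1/22*x_1**2 - 8667/7744*x_1*x_2 + 225/88*x_2**2 - 10041/3872*x_1 + 17225/3872*x_2 - 997/3872 ≠ 0; add h_5 = 257/176*x_2**4 + 5727/7744*x_2**3 - 1/22*x_1**2 - 8667/7744*x_1*x_2 + 225/88*x_2**2 - 10041/3872*x_1 + 17225/3872*x_2 - 997/3872 to the basis.

S(f_2,f_3): lcm = x_1**2*x_2**2. S = 103/44*x_1*x_2**3 - 5/4*x_1**2*x_2 + 1/2*x_1**2 + 3/2*x_1*x_2 - 12/11*x_2**2 + 13/2*x_1 - 2*x_2.
  reduce S modulo (f_1, f_2, f_3, h_4, h_5):
  remainder -1821339/497552*x_2**3 + 950/2827*x_1**2 - 95405/497552*x_1*x_2 + 52245/11308*x_2**2 - 1059799/248776*x_1 - 1001295/248776*x_2 - 4157051/248776 ≠ 0; add h_6 = -1821339/497552*x_2**3 + 950/2827*x_1**2 - 95405/497552*x_1*x_2 + 52245/11308*x_2**2 - 1059799/248776*x_1 - 1001295/248776*x_2 - 4157051/248776 to the basis.

S(f_3,h_4): lcm = x_1**2*x_2**5. S = -1/11*x_1*x_2**6 - 199/70*x_1**2*x_2**4 - 47849/11704*x_1**2*x_2**3 + 12/11*x_2**5 - 326/665*x_1**4 + 185313/58520*x_1**3*x_2 - 3293/665*x_1**2*x_2**2 + 2*x_2**4 + 5703/5852*x_1**3 - 301451/29260*x_1**2*x_2 - 272057/29260*x_1**2.
  reduce S modulo (f_1, f_2, f_3, h_4, h_5, h_6):
  remainder -1918665705995219/3411045342329625*x_1**2 + 25546120594555541/27288362738637000*x_1*x_2 + 267124335373859/91880009221000*x_2**2 - 1065773992312586/262388103256125*x_1 + 3278199497973957/1010680101431000*x_2 - 111861831307842017/27288362738637000 ≠ 0; add h_7 = -1918665705995219/3411045342329625*x_1**2 + 25546120594555541/27288362738637000*x_1*x_2 + 267124335373859/91880009221000*x_2**2 - 1065773992312586/262388103256125*x_1 + 3278199497973957/1010680101431000*x_2 - 111861831307842017/27288362738637000 to the basis.

S(f_2,h_5): lcm = x_1*x_2**4. S = 9/4*x_2**5 - 9931/5654*x_1*x_2**3 + 8/257*x_1**3 + 8667/11308*x_1**2*x_2 - 643/514*x_1*x_2**2 + 3/2*x_2**3 + 10041/5654*x_1**2 - 17225/5654*x_1*x_2 + 13/2*x_2**2 + 997/5654*x_1.
  reduce S modulo (f_1, f_2, f_3, h_4, h_5, h_6, h_7):
  remainder -20375287614785359/493097086440771283*x_1*x_2 + 3577672835278892187/493097086440771283*x_2**2 - 3261320676548997832/493097086440771283*x_1 + 1308279837899376867/493097086440771283*x_2 - 5510338386313727793/493097086440771283 ≠ 0; add h_8 = -20375287614785359/493097086440771283*x_1*x_2 + 3577672835278892187/493097086440771283*x_2**2 - 3261320676548997832/493097086440771283*x_1 + 1308279837899376867/493097086440771283*x_2 - 5510338386313727793/493097086440771283 to the basis.

S(f_3,h_5): lcm = x_1**2*x_2**4. S = -1/11*x_1*x_2**5 - 5727/11308*x_1**2*x_2**3 + 8/257*x_1**4 + 8667/11308*x_1**3*x_2 - 450/257*x_1**2*x_2**2 + 12/11*x_2**4 + 10041/5654*x_1**3 - 17225/5654*x_1**2*x_2 + 2*x_2**3 + 997/5654*x_1**2.
  reduce S modulo (f_1, f_2, f_3, h_4, h_5, h_6, h_7, h_8):
  remainder 2226595790159928646199321/4377671294611863951868*x_2**2 - 1025306995460681789718637/2188835647305931975934*x_1 + 852880358219292225800407/4377671294611863951868*x_2 - 856082355715499999959047/1094417823652965987967 ≠ 0; add h_9 = 2226595790159928646199321/4377671294611863951868*x_2**2 - 1025306995460681789718637/2188835647305931975934*x_1 + 852880358219292225800407/4377671294611863951868*x_2 - 856082355715499999959047/1094417823652965987967 to the basis.

S(h_4,h_5): lcm = x_2**5. S = 924701/395780*x_2**4 + 8/257*x_1**2*x_2 + 8667/11308*x_1*x_2**2 + 7030393/3007928*x_2**3 + 326/665*x_1**2 - 20916381/15039640*x_1*x_2 + 7163997/3759910*x_2**2 - 5703/5852*x_1 + 78798917/7519820*x_2 + 272057/29260.
  reduce S modulo (f_1, f_2, f_3, h_4, h_5, h_6, h_7, h_8, h_9):
  remainder 1840440484582356029405337120/572235118071101662073225497*x_1 - 558799985300217432831565440/572235118071101662073225497*x_2 + 183091499897448370939110240/81747874010157380296175071 ≠ 0; add h_10 = 1840440484582356029405337120/572235118071101662073225497*x_1 - 558799985300217432831565440/572235118071101662073225497*x_2 + 183091499897448370939110240/81747874010157380296175071 to the basis.

S(f_3,h_6): lcm = x_1**2*x_2**3. S = -1/11*x_1*x_2**4 + 167200/1821339*x_1**4 - 95405/1821339*x_1**3*x_2 + 85140/67457*x_1**2*x_2**2 - 163046/140103*x_1**3 - 74170/67457*x_1**2*x_2 + 12/11*x_2**3 - 8314102/1821339*x_1**2 + 2*x_2**2.
  reduce S modulo (f_1, f_2, f_3, h_4, h_5, h_6, h_7, h_8, h_9, h_10):
  remainder 5557852522414645504744221014560/2327823633158849825167421739447*x_2 + 5557852522414645504744221014560/2327823633158849825167421739447 ≠ 0; add h_11 = 5557852522414645504744221014560/2327823633158849825167421739447*x_2 + 5557852522414645504744221014560/2327823633158849825167421739447 to the basis.

The other S-polynomials (S(f_1,h_4), S(f_2,h_4), S(f_1,h_5), S(f_1,h_6), S(f_2,h_6), S(h_4,h_6), S(h_5,h_6), S(f_1,h_7), S(f_2,h_7), S(f_3,h_7), S(h_4,h_7), S(h_5,h_7), S(h_6,h_7), S(f_1,h_8), S(f_2,h_8), S(f_3,h_8), S(h_4,h_8), S(h_5,h_8), S(h_6,h_8), S(h_7,h_8), S(f_1,h_9), S(f_2,h_9), S(f_3,h_9), S(h_4,h_9), S(h_5,h_9), S(h_6,h_9), S(h_7,h_9), S(h_8,h_9), S(f_1,h_10), S(f_2,h_10), S(f_3,h_10), S(h_4,h_10), S(h_5,h_10), S(h_6,h_10), S(h_7,h_10), S(h_8,h_10), S(h_9,h_10), S(f_1,h_11), S(f_2,h_11), S(f_3,h_11), S(h_4,h_11), S(h_5,h_11), S(h_6,h_11), S(h_7,h_11), S(h_8,h_11), S(h_9,h_11), S(h_10,h_11)) all reduce to 0 modulo the current basis, so we have a Gröbner basis.
Inter-reduce: drop elements whose leading term is divisible by another's, tail-reduce, and make monic.
Reduced Gröbner basis: {x_1 + 1, x_2 + 1}.
Label its elements g_1 = x_1 + 1, g_2 = x_2 + 1.

Reduce p = -2*x_2**2 + 3/5*x_2 - 7/5 modulo G:
  leading term x_2**2: subtract (-2*x_2)·g_2 from -2*x_2**2 + 3/5*x_2 - 7/5 → 13/5*x_2 - 7/5
  leading term x_2: subtract (13/5)·g_2 from 13/5*x_2 - 7/5 → -4
  leading term 1: no divisor's leading term divides it; move -4 to the remainder.
  normal form = -4.
The normal form is nonzero, so p ∉ I. Since p minus its normal form lies in I, I + (p) = I + (r) where r = -4; decide whether this ideal is the whole ring.
Here r = -4 is a nonzero constant, hence a unit: 1 ∈ I + (p), the Gröbner basis of I + (p) is {1}, and the enlarged system has no common solution — adjoining p is inconsistent.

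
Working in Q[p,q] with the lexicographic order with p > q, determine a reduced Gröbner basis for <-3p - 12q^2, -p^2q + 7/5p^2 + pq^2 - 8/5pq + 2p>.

G = {p + 4q^2, q^5 - 23/20q^4 - 2/5q^3 + 1/2q^2}

f_1 = -3p - 12q^2, LT = p.
f_2 = -p^2q + 7/5p^2 + pq^2 - 8/5pq + 2p, LT = p^2q.

S(f_1,f_2): lcm = p^2q. S = 7/5p^2 + 4pq^3 + pq^2 - 8/5pq + 2p.
  leading term p^2: subtract (-7/15p)·f_1 from 7/5p^2 + 4pq^3 + pq^2 - 8/5pq + 2p → 4pq^3 - 23/5pq^2 - 8/5pq + 2p
  leading term pq^3: subtract (-4/3q^3)·f_1 from 4pq^3 - 23/5pq^2 - 8/5pq + 2p → -23/5pq^2 - 8/5pq + 2p - 16q^5
  leading term pq^2: subtract (23/15q^2)·f_1 from -23/5pq^2 - 8/5pq + 2p - 16q^5 → -8/5pq + 2p - 16q^5 + 92/5q^4
  leading term pq: subtract (8/15q)·f_1 from -8/5pq + 2p - 16q^5 + 92/5q^4 → 2p - 16q^5 + 92/5q^4 + 32/5q^3
  leading term p: subtract (-2/3)·f_1 from 2p - 16q^5 + 92/5q^4 + 32/5q^3 → -16q^5 + 92/5q^4 + 32/5q^3 - 8q^2
  leading term q^5: no divisor's leading term divides it; move -16q^5 to the remainder.
  leading term q^4: no divisor's leading term divides it; move 92/5q^4 to the remainder.
  leading term q^3: no divisor's leading term divides it; move 32/5q^3 to the remainder.
  leading term q^2: no divisor's leading term divides it; move -8q^2 to the remainder.
  remainder -16q^5 + 92/5q^4 + 32/5q^3 - 8q^2 ≠ 0; add g_3 = -16q^5 + 92/5q^4 + 32/5q^3 - 8q^2 to the basis.

The other S-polynomials (S(f_1,g_3), S(f_2,g_3)) all reduce to 0 modulo the current basis, so we have a Gröbner basis.
Inter-reduce: drop elements whose leading term is divisible by another's, tail-reduce, and make monic.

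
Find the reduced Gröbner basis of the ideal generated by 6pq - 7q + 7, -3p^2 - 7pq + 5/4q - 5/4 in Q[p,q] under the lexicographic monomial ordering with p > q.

Buchberger's algorithm terminates because the ascending chain of leading-term ideals stabilizes.

f_1 = 6pq - 7q + 7, LT = pq.
f_2 = -3p^2 - 7pq + 5/4q - 5/4, LT = p^2.

S(f_1,f_2): lcm = p^2q. S = -7/3pq^2 - 7/6pq + 7/6p + 5/12q^2 - 5/12q.
  leading term pq^2: subtract (-7/18q)·f_1 from -7/3pq^2 - 7/6pq + 7/6p + 5/12q^2 - 5/12q → -7/6pq + 7/6p - 83/36q^2 + 83/36q
  leading term pq: subtract (-7/36)·f_1 from -7/6pq + 7/6p - 83/36q^2 + 83/36q → 7/6p - 83/36q^2 + 17/18q + 49/36
  leading term p: no divisor's leading term divides it; move 7/6p to the remainder.
  leading term q^2: no divisor's leading term divides it; move -83/36q^2 to the remainder.
  leading term q: no divisor's leading term divides it; move 17/18q to the remainder.
  leading term 1: no divisor's leading term divides it; move 49/36 to the remainder.
  remainder 7/6p - 83/36q^2 + 17/18q + 49/36 ≠ 0; add g_3 = 7/6p - 83/36q^2 + 17/18q + 49/36 to the basis.

S(f_1,g_3): lcm = pq. S = 83/42q^3 - 17/21q^2 - 7/3q + 7/6.
  leading term q^3: no divisor's leading term divides it; move 83/42q^3 to the remainder.
  leading term q^2: no divisor's leading term divides it; move -17/21q^2 to the remainder.
  leading term q: no divisor's leading term divides it; move -7/3q to the remainder.
  leading term 1: no divisor's leading term divides it; move 7/6 to the remainder.
  remainder 83/42q^3 - 17/21q^2 - 7/3q + 7/6 ≠ 0; add g_4 = 83/42q^3 - 17/21q^2 - 7/3q + 7/6 to the basis.

The other S-polynomials (S(f_2,g_3), S(f_1,g_4), S(f_2,g_4), S(g_3,g_4)) all reduce to 0 modulo the current basis, so we have a Gröbner basis.
Inter-reduce: drop elements whose leading term is divisible by another's, tail-reduce, and make monic.

G = {p - 83/42q^2 + 17/21q + 7/6, q^3 - 34/83q^2 - 98/83q + 49/83}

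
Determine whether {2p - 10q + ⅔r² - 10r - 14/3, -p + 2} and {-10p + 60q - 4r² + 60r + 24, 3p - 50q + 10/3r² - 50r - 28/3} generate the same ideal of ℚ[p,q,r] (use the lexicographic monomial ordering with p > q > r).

For a fixed monomial order, each ideal has a unique reduced Gröbner basis; comparing bases decides equality.
Buchberger on the first generating set:
f_1 = 2p - 10q + ⅔r² - 10r - 14/3, LT = p.
f_2 = -p + 2, LT = p.

S(f_1,f_2): lcm = p. S = -5q + ⅓r² - 5r - ⅓.
  reduce S modulo (f_1, f_2):
  remainder -5q + ⅓r² - 5r - ⅓ ≠ 0; add g_3 = -5q + ⅓r² - 5r - ⅓ to the basis.

The other S-polynomials (S(f_1,g_3), S(f_2,g_3)) all reduce to 0 modulo the current basis, so we have a Gröbner basis.
Inter-reduce: drop elements whose leading term is divisible by another's, tail-reduce, and make monic.
Reduced Gröbner basis: {p - 2, q - 1/15r² + r + 1/15}.

Buchberger on the second generating set:
h_1 = -10p + 60q - 4r² + 60r + 24, LT = p.
h_2 = 3p - 50q + 10/3r² - 50r - 28/3, LT = p.

S(h_1,h_2): lcm = p. S = 32/3q - 32/45r² + 32/3r + 32/45.
  reduce S modulo (h_1, h_2):
  remainder 32/3q - 32/45r² + 32/3r + 32/45 ≠ 0; add k_3 = 32/3q - 32/45r² + 32/3r + 32/45 to the basis.

The other S-polynomials (S(h_1,k_3), S(h_2,k_3)) all reduce to 0 modulo the current basis, so we have a Gröbner basis.
Inter-reduce: drop elements whose leading term is divisible by another's, tail-reduce, and make monic.
Reduced Gröbner basis: {p - 2, q - 1/15r² + r + 1/15}.

The two bases agree; hence the ideals are identical.
The choice of monomial ordering does not affect the verdict — as long as both bases are computed under the same ordering, their equality decides ideal equality.

Yes, the ideals are equal.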